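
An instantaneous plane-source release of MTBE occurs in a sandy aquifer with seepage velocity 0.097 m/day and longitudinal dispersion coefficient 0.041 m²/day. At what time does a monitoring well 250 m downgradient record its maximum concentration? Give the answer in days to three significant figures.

2570 days

For the 1D instantaneous-source solution, setting ∂C/∂t = 0 at fixed x gives v²t² + 2Dt − x² = 0, so t = (√(D² + v²x²) − D)/v².
√(D² + v²x²) = √(0.041² + 0.097² × 250²) = 24.25; v² = 0.009409.
t = (24.25 − 0.041)/0.009409 = 2570 days (vs. the pure-advection estimate x/v = 2580 d).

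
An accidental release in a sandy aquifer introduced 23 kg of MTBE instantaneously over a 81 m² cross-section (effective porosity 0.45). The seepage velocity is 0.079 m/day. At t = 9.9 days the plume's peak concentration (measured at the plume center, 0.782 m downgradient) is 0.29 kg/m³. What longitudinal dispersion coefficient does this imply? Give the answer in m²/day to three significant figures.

At the plume center C_max = M/(n_e·A·√(4πDt)), so D = M²/(4πt·(n_e·A·C_max)²).
n_e·A·C_max = 0.45 × 81 × 0.29 = 10.57 kg/m.
D = 23²/(4π × 9.9 × 10.57²) = 0.0381 m²/day.

0.0381 m²/day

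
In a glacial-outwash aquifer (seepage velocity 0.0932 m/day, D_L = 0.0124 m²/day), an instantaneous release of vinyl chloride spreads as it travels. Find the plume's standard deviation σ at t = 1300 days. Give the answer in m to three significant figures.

5.68 m

Dispersive spreading gives a Gaussian with σ² = 2Dt; advection only shifts the center.
σ = √(2 × 0.0124 × 1300) = 5.68 m.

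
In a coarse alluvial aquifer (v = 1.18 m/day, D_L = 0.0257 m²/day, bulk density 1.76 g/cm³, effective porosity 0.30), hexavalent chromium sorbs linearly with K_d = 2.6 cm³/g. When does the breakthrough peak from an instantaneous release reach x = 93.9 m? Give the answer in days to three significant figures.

Retardation factor R = 1 + ρ_b·K_d/n = 1 + 1.76 × 2.6/0.30 = 16.25.
Sorption retards both mechanisms: v_R = v/R = 0.07262 m/day, D_R = D/R = 0.001582 m²/day.
Peak time from v_R²t² + 2D_R t − x² = 0: t = (√(D_R² + v_R²x²) − D_R)/v_R².
√(D_R² + v_R²x²) = √(0.001582² + 0.07262² × 93.9²) = 6.819; v_R² = 0.005274.
t = (6.819 − 0.001582)/0.005274 = 1290 days.

1290 days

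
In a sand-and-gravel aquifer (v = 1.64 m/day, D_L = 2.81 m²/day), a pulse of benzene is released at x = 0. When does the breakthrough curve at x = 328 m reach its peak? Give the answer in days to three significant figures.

199 days

For the 1D instantaneous-source solution, setting ∂C/∂t = 0 at fixed x gives v²t² + 2Dt − x² = 0, so t = (√(D² + v²x²) − D)/v².
√(D² + v²x²) = √(2.81² + 1.64² × 328²) = 537.9; v² = 2.6896.
t = (537.9 − 2.81)/2.6896 = 199 days (vs. the pure-advection estimate x/v = 200 d).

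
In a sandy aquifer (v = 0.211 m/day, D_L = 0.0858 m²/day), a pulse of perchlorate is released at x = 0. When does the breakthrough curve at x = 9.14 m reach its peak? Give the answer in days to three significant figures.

41.4 days

For the 1D instantaneous-source solution, setting ∂C/∂t = 0 at fixed x gives v²t² + 2Dt − x² = 0, so t = (√(D² + v²x²) − D)/v².
√(D² + v²x²) = √(0.0858² + 0.211² × 9.14²) = 1.930; v² = 0.044521.
t = (1.930 − 0.0858)/0.044521 = 41.4 days (vs. the pure-advection estimate x/v = 43.3 d).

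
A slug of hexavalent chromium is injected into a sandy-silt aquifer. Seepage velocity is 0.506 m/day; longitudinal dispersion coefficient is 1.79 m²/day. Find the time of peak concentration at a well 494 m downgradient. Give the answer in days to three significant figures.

969 days

For the 1D instantaneous-source solution, setting ∂C/∂t = 0 at fixed x gives v²t² + 2Dt − x² = 0, so t = (√(D² + v²x²) − D)/v².
√(D² + v²x²) = √(1.79² + 0.506² × 494²) = 250.0; v² = 0.256036.
t = (250.0 − 1.79)/0.256036 = 969 days (vs. the pure-advection estimate x/v = 976 d).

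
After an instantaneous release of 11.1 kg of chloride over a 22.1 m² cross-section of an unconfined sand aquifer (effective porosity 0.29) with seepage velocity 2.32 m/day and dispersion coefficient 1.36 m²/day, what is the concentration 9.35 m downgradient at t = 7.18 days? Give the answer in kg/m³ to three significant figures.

For an instantaneous plane source, C(x,t) = M/(n_e·A·√(4πDt)) · exp(−(x−vt)²/(4Dt)), with n_e·A the pore (flow) area.
Plume center vt = 2.32 × 7.18 = 16.6576 m, so the well at 9.35 m is 7.3076 m upgradient of the peak.
√(4πDt) = 11.08 m, giving peak height M/(n_e·A·√(4πDt)) = 11.1/(0.29 × 22.1 × 11.08) = 0.1563 kg/m³.
(x−vt)²/(4Dt) = (-7.3076)²/(4 × 1.36 × 7.18) = 1.367; exp(−1.367) = 0.2549.
C = 0.1563 × 0.2549 = 0.0398 kg/m³.

0.0398 kg/m³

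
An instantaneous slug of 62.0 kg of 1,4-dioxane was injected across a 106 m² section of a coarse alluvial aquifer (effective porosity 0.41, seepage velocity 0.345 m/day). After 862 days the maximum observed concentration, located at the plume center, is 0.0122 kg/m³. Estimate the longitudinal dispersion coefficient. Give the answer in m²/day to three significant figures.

1.26 m²/day

At the plume center C_max = M/(n_e·A·√(4πDt)), so D = M²/(4πt·(n_e·A·C_max)²).
n_e·A·C_max = 0.41 × 106 × 0.0122 = 0.5302 kg/m.
D = 62.0²/(4π × 862 × 0.5302²) = 1.26 m²/day.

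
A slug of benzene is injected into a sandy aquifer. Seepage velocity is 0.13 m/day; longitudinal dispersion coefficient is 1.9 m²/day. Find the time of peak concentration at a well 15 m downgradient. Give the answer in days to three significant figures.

48.7 days

For the 1D instantaneous-source solution, setting ∂C/∂t = 0 at fixed x gives v²t² + 2Dt − x² = 0, so t = (√(D² + v²x²) − D)/v².
√(D² + v²x²) = √(1.9² + 0.13² × 15²) = 2.723; v² = 0.0169.
t = (2.723 − 1.9)/0.0169 = 48.7 days (vs. the pure-advection estimate x/v = 115 d).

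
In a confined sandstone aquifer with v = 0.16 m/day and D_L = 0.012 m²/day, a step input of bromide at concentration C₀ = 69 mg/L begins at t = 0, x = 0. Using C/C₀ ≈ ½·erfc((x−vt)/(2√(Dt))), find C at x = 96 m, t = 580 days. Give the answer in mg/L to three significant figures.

13.5 mg/L

For a continuous step input, C/C₀ ≈ ½·erfc((x−vt)/(2√(Dt))).
vt = 0.16 × 580 = 92.8 m and 2√(Dt) = 2√(0.012 × 580) = 5.276 m.
Argument (x−vt)/(2√(Dt)) = (96 − 92.8)/5.276 = 0.6065; ½·erfc(0.6065) = 0.1955.
C = 69 × 0.1955 = 13.5 mg/L.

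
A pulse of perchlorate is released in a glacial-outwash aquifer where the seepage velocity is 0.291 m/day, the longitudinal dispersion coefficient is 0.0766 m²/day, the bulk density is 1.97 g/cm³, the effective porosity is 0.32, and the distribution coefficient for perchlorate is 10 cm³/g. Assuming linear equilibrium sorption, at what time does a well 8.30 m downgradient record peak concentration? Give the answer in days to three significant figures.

Retardation factor R = 1 + ρ_b·K_d/n = 1 + 1.97 × 10/0.32 = 62.56.
Sorption retards both mechanisms: v_R = v/R = 0.004652 m/day, D_R = D/R = 0.001224 m²/day.
Peak time from v_R²t² + 2D_R t − x² = 0: t = (√(D_R² + v_R²x²) − D_R)/v_R².
√(D_R² + v_R²x²) = √(0.001224² + 0.004652² × 8.30²) = 0.03863; v_R² = 2.164e-05.
t = (0.03863 − 0.001224)/2.164e-05 = 1730 days.

1730 days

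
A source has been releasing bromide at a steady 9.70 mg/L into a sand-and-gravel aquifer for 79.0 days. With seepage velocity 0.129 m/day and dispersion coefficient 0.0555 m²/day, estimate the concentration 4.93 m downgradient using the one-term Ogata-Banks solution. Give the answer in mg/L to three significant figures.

For a continuous step input, C/C₀ ≈ ½·erfc((x−vt)/(2√(Dt))).
vt = 0.129 × 79.0 = 10.191 m and 2√(Dt) = 2√(0.0555 × 79.0) = 4.188 m.
Argument (x−vt)/(2√(Dt)) = (4.93 − 10.191)/4.188 = -1.256; ½·erfc(-1.256) = 0.9622.
C = 9.70 × 0.9622 = 9.33 mg/L.

9.33 mg/L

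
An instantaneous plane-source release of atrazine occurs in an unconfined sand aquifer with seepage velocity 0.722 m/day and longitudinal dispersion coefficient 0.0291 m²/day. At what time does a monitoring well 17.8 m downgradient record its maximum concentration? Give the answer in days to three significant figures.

For the 1D instantaneous-source solution, setting ∂C/∂t = 0 at fixed x gives v²t² + 2Dt − x² = 0, so t = (√(D² + v²x²) − D)/v².
√(D² + v²x²) = √(0.0291² + 0.722² × 17.8²) = 12.85; v² = 0.521284.
t = (12.85 − 0.0291)/0.521284 = 24.6 days (vs. the pure-advection estimate x/v = 24.7 d).

24.6 days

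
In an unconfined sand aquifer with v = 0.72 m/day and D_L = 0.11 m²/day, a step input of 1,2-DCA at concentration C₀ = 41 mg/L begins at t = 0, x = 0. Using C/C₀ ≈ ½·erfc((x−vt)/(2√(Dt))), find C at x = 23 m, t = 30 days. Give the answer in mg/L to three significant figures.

12.0 mg/L

For a continuous step input, C/C₀ ≈ ½·erfc((x−vt)/(2√(Dt))).
vt = 0.72 × 30 = 21.6 m and 2√(Dt) = 2√(0.11 × 30) = 3.633 m.
Argument (x−vt)/(2√(Dt)) = (23 − 21.6)/3.633 = 0.3854; ½·erfc(0.3854) = 0.2929.
C = 41 × 0.2929 = 12.0 mg/L.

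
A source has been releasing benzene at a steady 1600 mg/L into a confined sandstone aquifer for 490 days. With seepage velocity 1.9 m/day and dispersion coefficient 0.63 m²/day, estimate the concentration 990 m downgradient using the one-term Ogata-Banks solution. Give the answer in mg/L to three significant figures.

For a continuous step input, C/C₀ ≈ ½·erfc((x−vt)/(2√(Dt))).
vt = 1.9 × 490 = 931 m and 2√(Dt) = 2√(0.63 × 490) = 35.14 m.
Argument (x−vt)/(2√(Dt)) = (990 − 931)/35.14 = 1.679; ½·erfc(1.679) = 0.008787.
C = 1600 × 0.008787 = 14.1 mg/L.

14.1 mg/L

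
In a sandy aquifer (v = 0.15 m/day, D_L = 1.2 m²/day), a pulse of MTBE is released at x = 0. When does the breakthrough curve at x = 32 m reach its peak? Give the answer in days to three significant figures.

167 days

For the 1D instantaneous-source solution, setting ∂C/∂t = 0 at fixed x gives v²t² + 2Dt − x² = 0, so t = (√(D² + v²x²) − D)/v².
√(D² + v²x²) = √(1.2² + 0.15² × 32²) = 4.948; v² = 0.0225.
t = (4.948 − 1.2)/0.0225 = 167 days (vs. the pure-advection estimate x/v = 213 d).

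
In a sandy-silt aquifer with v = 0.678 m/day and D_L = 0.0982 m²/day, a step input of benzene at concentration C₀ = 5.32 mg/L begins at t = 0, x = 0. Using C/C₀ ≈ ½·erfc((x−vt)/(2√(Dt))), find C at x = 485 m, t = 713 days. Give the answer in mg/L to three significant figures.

2.38 mg/L

For a continuous step input, C/C₀ ≈ ½·erfc((x−vt)/(2√(Dt))).
vt = 0.678 × 713 = 483.414 m and 2√(Dt) = 2√(0.0982 × 713) = 16.74 m.
Argument (x−vt)/(2√(Dt)) = (485 − 483.414)/16.74 = 0.09474; ½·erfc(0.09474) = 0.4467.
C = 5.32 × 0.4467 = 2.38 mg/L.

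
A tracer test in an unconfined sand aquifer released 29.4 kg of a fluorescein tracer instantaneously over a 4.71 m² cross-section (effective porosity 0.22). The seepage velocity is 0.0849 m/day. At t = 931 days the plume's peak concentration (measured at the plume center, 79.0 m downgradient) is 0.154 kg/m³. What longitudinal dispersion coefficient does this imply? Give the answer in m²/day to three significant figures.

At the plume center C_max = M/(n_e·A·√(4πDt)), so D = M²/(4πt·(n_e·A·C_max)²).
n_e·A·C_max = 0.22 × 4.71 × 0.154 = 0.1596 kg/m.
D = 29.4²/(4π × 931 × 0.1596²) = 2.90 m²/day.

2.90 m²/day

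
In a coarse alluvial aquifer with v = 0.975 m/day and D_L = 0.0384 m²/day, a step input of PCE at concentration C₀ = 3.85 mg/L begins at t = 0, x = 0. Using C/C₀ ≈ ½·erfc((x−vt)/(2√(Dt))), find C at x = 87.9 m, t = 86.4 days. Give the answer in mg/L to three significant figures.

For a continuous step input, C/C₀ ≈ ½·erfc((x−vt)/(2√(Dt))).
vt = 0.975 × 86.4 = 84.24 m and 2√(Dt) = 2√(0.0384 × 86.4) = 3.643 m.
Argument (x−vt)/(2√(Dt)) = (87.9 − 84.24)/3.643 = 1.005; ½·erfc(1.005) = 0.07762.
C = 3.85 × 0.07762 = 0.299 mg/L.

0.299 mg/L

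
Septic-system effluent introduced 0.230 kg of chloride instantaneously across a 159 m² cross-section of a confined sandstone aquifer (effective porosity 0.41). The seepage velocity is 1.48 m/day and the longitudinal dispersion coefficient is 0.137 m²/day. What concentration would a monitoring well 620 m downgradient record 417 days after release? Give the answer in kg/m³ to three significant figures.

For an instantaneous plane source, C(x,t) = M/(n_e·A·√(4πDt)) · exp(−(x−vt)²/(4Dt)), with n_e·A the pore (flow) area.
Plume center vt = 1.48 × 417 = 617.16 m, so the well at 620 m is 2.84 m downgradient of the peak.
√(4πDt) = 26.79 m, giving peak height M/(n_e·A·√(4πDt)) = 0.230/(0.41 × 159 × 26.79) = 0.0001317 kg/m³.
(x−vt)²/(4Dt) = (2.84)²/(4 × 0.137 × 417) = 0.03530; exp(−0.03530) = 0.9653.
C = 0.0001317 × 0.9653 = 0.000127 kg/m³.

0.000127 kg/m³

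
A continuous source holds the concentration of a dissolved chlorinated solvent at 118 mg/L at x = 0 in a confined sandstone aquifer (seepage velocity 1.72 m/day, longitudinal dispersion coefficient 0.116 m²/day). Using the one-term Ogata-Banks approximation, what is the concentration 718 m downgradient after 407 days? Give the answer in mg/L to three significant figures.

For a continuous step input, C/C₀ ≈ ½·erfc((x−vt)/(2√(Dt))).
vt = 1.72 × 407 = 700.04 m and 2√(Dt) = 2√(0.116 × 407) = 13.74 m.
Argument (x−vt)/(2√(Dt)) = (718 − 700.04)/13.74 = 1.307; ½·erfc(1.307) = 0.03227.
C = 118 × 0.03227 = 3.81 mg/L.

3.81 mg/L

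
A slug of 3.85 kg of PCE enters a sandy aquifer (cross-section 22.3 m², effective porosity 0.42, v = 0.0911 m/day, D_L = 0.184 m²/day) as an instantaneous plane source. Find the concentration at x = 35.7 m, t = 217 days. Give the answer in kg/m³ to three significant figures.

For an instantaneous plane source, C(x,t) = M/(n_e·A·√(4πDt)) · exp(−(x−vt)²/(4Dt)), with n_e·A the pore (flow) area.
Plume center vt = 0.0911 × 217 = 19.7687 m, so the well at 35.7 m is 15.9313 m downgradient of the peak.
√(4πDt) = 22.40 m, giving peak height M/(n_e·A·√(4πDt)) = 3.85/(0.42 × 22.3 × 22.40) = 0.01835 kg/m³.
(x−vt)²/(4Dt) = (15.9313)²/(4 × 0.184 × 217) = 1.589; exp(−1.589) = 0.2041.
C = 0.01835 × 0.2041 = 0.00375 kg/m³.

0.00375 kg/m³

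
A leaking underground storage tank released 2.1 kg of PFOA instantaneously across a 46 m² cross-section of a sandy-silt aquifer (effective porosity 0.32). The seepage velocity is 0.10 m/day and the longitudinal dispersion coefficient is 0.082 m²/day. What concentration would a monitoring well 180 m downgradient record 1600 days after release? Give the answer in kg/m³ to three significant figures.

0.00164 kg/m³

For an instantaneous plane source, C(x,t) = M/(n_e·A·√(4πDt)) · exp(−(x−vt)²/(4Dt)), with n_e·A the pore (flow) area.
Plume center vt = 0.10 × 1600 = 160 m, so the well at 180 m is 20 m downgradient of the peak.
√(4πDt) = 40.60 m, giving peak height M/(n_e·A·√(4πDt)) = 2.1/(0.32 × 46 × 40.60) = 0.003514 kg/m³.
(x−vt)²/(4Dt) = (20)²/(4 × 0.082 × 1600) = 0.7622; exp(−0.7622) = 0.4666.
C = 0.003514 × 0.4666 = 0.00164 kg/m³.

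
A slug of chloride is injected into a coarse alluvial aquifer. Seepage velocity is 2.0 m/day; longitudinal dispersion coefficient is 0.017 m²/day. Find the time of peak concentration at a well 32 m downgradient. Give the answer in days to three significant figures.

For the 1D instantaneous-source solution, setting ∂C/∂t = 0 at fixed x gives v²t² + 2Dt − x² = 0, so t = (√(D² + v²x²) − D)/v².
√(D² + v²x²) = √(0.017² + 2.0² × 32²) = 64.00; v² = 4.
t = (64.00 − 0.017)/4 = 16.0 days (vs. the pure-advection estimate x/v = 16.0 d).

16.0 days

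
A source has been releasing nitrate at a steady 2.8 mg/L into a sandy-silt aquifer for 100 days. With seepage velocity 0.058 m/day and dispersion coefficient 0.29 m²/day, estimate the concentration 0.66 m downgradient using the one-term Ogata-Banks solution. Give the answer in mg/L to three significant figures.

For a continuous step input, C/C₀ ≈ ½·erfc((x−vt)/(2√(Dt))).
vt = 0.058 × 100 = 5.8 m and 2√(Dt) = 2√(0.29 × 100) = 10.77 m.
Argument (x−vt)/(2√(Dt)) = (0.66 − 5.8)/10.77 = -0.4773; ½·erfc(-0.4773) = 0.7502.
C = 2.8 × 0.7502 = 2.10 mg/L.

2.10 mg/L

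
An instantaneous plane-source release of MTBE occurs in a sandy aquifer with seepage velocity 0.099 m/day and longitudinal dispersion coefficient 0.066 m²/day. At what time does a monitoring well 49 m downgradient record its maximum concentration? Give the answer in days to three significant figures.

For the 1D instantaneous-source solution, setting ∂C/∂t = 0 at fixed x gives v²t² + 2Dt − x² = 0, so t = (√(D² + v²x²) − D)/v².
√(D² + v²x²) = √(0.066² + 0.099² × 49²) = 4.851; v² = 0.009801.
t = (4.851 − 0.066)/0.009801 = 488 days (vs. the pure-advection estimate x/v = 495 d).

488 days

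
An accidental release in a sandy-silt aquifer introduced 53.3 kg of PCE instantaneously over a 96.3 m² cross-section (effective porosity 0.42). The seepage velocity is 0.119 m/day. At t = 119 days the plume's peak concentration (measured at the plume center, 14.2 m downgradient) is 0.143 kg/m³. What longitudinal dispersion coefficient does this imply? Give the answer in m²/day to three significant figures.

At the plume center C_max = M/(n_e·A·√(4πDt)), so D = M²/(4πt·(n_e·A·C_max)²).
n_e·A·C_max = 0.42 × 96.3 × 0.143 = 5.784 kg/m.
D = 53.3²/(4π × 119 × 5.784²) = 0.0568 m²/day.

0.0568 m²/day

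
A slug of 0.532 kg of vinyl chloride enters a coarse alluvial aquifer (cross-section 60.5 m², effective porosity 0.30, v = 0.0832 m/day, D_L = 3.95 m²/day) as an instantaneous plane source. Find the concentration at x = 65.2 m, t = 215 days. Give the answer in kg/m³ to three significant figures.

For an instantaneous plane source, C(x,t) = M/(n_e·A·√(4πDt)) · exp(−(x−vt)²/(4Dt)), with n_e·A the pore (flow) area.
Plume center vt = 0.0832 × 215 = 17.888 m, so the well at 65.2 m is 47.312 m downgradient of the peak.
√(4πDt) = 103.3 m, giving peak height M/(n_e·A·√(4πDt)) = 0.532/(0.30 × 60.5 × 103.3) = 0.0002837 kg/m³.
(x−vt)²/(4Dt) = (47.312)²/(4 × 3.95 × 215) = 0.6589; exp(−0.6589) = 0.5174.
C = 0.0002837 × 0.5174 = 0.000147 kg/m³.

0.000147 kg/m³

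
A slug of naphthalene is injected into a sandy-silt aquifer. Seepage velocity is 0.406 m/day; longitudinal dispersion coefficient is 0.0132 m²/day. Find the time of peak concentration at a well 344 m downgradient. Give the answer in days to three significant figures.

847 days

For the 1D instantaneous-source solution, setting ∂C/∂t = 0 at fixed x gives v²t² + 2Dt − x² = 0, so t = (√(D² + v²x²) − D)/v².
√(D² + v²x²) = √(0.0132² + 0.406² × 344²) = 139.7; v² = 0.164836.
t = (139.7 − 0.0132)/0.164836 = 847 days (vs. the pure-advection estimate x/v = 847 d).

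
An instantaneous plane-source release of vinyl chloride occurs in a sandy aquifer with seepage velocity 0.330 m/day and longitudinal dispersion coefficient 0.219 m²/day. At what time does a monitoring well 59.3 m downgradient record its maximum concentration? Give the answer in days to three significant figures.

178 days

For the 1D instantaneous-source solution, setting ∂C/∂t = 0 at fixed x gives v²t² + 2Dt − x² = 0, so t = (√(D² + v²x²) − D)/v².
√(D² + v²x²) = √(0.219² + 0.330² × 59.3²) = 19.57; v² = 0.1089.
t = (19.57 − 0.219)/0.1089 = 178 days (vs. the pure-advection estimate x/v = 180 d).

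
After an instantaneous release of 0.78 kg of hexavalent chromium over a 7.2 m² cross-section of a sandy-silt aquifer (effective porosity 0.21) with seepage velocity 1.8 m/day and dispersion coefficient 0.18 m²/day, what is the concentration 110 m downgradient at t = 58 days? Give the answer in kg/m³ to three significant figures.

For an instantaneous plane source, C(x,t) = M/(n_e·A·√(4πDt)) · exp(−(x−vt)²/(4Dt)), with n_e·A the pore (flow) area.
Plume center vt = 1.8 × 58 = 104.4 m, so the well at 110 m is 5.6 m downgradient of the peak.
√(4πDt) = 11.45 m, giving peak height M/(n_e·A·√(4πDt)) = 0.78/(0.21 × 7.2 × 11.45) = 0.04505 kg/m³.
(x−vt)²/(4Dt) = (5.6)²/(4 × 0.18 × 58) = 0.7510; exp(−0.7510) = 0.4719.
C = 0.04505 × 0.4719 = 0.0213 kg/m³.

0.0213 kg/m³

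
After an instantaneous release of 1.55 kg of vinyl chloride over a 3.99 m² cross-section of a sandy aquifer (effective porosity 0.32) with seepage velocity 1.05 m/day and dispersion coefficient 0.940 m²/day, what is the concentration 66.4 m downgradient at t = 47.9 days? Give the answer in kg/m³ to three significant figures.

0.0121 kg/m³

For an instantaneous plane source, C(x,t) = M/(n_e·A·√(4πDt)) · exp(−(x−vt)²/(4Dt)), with n_e·A the pore (flow) area.
Plume center vt = 1.05 × 47.9 = 50.295 m, so the well at 66.4 m is 16.105 m downgradient of the peak.
√(4πDt) = 23.79 m, giving peak height M/(n_e·A·√(4πDt)) = 1.55/(0.32 × 3.99 × 23.79) = 0.05103 kg/m³.
(x−vt)²/(4Dt) = (16.105)²/(4 × 0.940 × 47.9) = 1.440; exp(−1.440) = 0.2369.
C = 0.05103 × 0.2369 = 0.0121 kg/m³.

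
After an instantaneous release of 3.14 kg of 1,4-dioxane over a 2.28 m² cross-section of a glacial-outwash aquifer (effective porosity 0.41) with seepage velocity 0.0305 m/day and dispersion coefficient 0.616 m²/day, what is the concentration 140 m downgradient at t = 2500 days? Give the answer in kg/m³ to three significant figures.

For an instantaneous plane source, C(x,t) = M/(n_e·A·√(4πDt)) · exp(−(x−vt)²/(4Dt)), with n_e·A the pore (flow) area.
Plume center vt = 0.0305 × 2500 = 76.25 m, so the well at 140 m is 63.75 m downgradient of the peak.
√(4πDt) = 139.1 m, giving peak height M/(n_e·A·√(4πDt)) = 3.14/(0.41 × 2.28 × 139.1) = 0.02415 kg/m³.
(x−vt)²/(4Dt) = (63.75)²/(4 × 0.616 × 2500) = 0.6598; exp(−0.6598) = 0.5170.
C = 0.02415 × 0.5170 = 0.0125 kg/m³.

0.0125 kg/m³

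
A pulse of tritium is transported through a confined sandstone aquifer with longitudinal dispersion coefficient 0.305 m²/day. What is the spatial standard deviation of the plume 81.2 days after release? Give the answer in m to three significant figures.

Dispersive spreading gives a Gaussian with σ² = 2Dt; advection only shifts the center.
σ = √(2 × 0.305 × 81.2) = 7.04 m.

7.04 m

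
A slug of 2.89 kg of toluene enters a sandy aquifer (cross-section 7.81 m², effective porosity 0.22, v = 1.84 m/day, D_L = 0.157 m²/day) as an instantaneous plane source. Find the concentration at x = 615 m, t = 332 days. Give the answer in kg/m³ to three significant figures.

For an instantaneous plane source, C(x,t) = M/(n_e·A·√(4πDt)) · exp(−(x−vt)²/(4Dt)), with n_e·A the pore (flow) area.
Plume center vt = 1.84 × 332 = 610.88 m, so the well at 615 m is 4.12 m downgradient of the peak.
√(4πDt) = 25.59 m, giving peak height M/(n_e·A·√(4πDt)) = 2.89/(0.22 × 7.81 × 25.59) = 0.06573 kg/m³.
(x−vt)²/(4Dt) = (4.12)²/(4 × 0.157 × 332) = 0.08141; exp(−0.08141) = 0.9218.
C = 0.06573 × 0.9218 = 0.0606 kg/m³.

0.0606 kg/m³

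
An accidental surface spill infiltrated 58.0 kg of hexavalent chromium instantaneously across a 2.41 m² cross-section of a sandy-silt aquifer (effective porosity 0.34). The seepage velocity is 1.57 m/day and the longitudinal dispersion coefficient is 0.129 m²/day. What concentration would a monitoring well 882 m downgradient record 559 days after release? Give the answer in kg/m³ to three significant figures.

2.20 kg/m³

For an instantaneous plane source, C(x,t) = M/(n_e·A·√(4πDt)) · exp(−(x−vt)²/(4Dt)), with n_e·A the pore (flow) area.
Plume center vt = 1.57 × 559 = 877.63 m, so the well at 882 m is 4.37 m downgradient of the peak.
√(4πDt) = 30.10 m, giving peak height M/(n_e·A·√(4πDt)) = 58.0/(0.34 × 2.41 × 30.10) = 2.352 kg/m³.
(x−vt)²/(4Dt) = (4.37)²/(4 × 0.129 × 559) = 0.06621; exp(−0.06621) = 0.9359.
C = 2.352 × 0.9359 = 2.20 kg/m³.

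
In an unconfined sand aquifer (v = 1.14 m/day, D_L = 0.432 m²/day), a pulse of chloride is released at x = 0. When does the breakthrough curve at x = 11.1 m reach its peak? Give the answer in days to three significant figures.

For the 1D instantaneous-source solution, setting ∂C/∂t = 0 at fixed x gives v²t² + 2Dt − x² = 0, so t = (√(D² + v²x²) − D)/v².
√(D² + v²x²) = √(0.432² + 1.14² × 11.1²) = 12.66; v² = 1.2996.
t = (12.66 − 0.432)/1.2996 = 9.41 days (vs. the pure-advection estimate x/v = 9.74 d).

9.41 days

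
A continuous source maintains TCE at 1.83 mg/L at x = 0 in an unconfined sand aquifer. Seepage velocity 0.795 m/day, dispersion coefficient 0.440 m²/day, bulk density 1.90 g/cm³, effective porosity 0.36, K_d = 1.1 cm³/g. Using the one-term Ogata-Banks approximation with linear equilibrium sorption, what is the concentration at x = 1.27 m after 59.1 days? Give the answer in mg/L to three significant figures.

Retardation factor R = 1 + ρ_b·K_d/n = 1 + 1.90 × 1.1/0.36 = 6.806.
Sorption retards both mechanisms: v_R = v/R = 0.1168 m/day, D_R = D/R = 0.06465 m²/day.
v_R·t = 0.1168 × 59.1 = 6.90288 m; 2√(D_R t) = 3.909 m; argument = (1.27 − 6.90288)/3.909 = -1.441.
C = C₀ × ½·erfc(-1.441) = 1.83 × 0.9792 = 1.79 mg/L.

1.79 mg/L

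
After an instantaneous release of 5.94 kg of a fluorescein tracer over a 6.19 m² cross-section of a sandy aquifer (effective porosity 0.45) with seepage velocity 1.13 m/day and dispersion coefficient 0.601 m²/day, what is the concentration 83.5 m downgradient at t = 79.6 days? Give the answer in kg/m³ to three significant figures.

For an instantaneous plane source, C(x,t) = M/(n_e·A·√(4πDt)) · exp(−(x−vt)²/(4Dt)), with n_e·A the pore (flow) area.
Plume center vt = 1.13 × 79.6 = 89.948 m, so the well at 83.5 m is 6.448 m upgradient of the peak.
√(4πDt) = 24.52 m, giving peak height M/(n_e·A·√(4πDt)) = 5.94/(0.45 × 6.19 × 24.52) = 0.08697 kg/m³.
(x−vt)²/(4Dt) = (-6.448)²/(4 × 0.601 × 79.6) = 0.2173; exp(−0.2173) = 0.8047.
C = 0.08697 × 0.8047 = 0.0700 kg/m³.

0.0700 kg/m³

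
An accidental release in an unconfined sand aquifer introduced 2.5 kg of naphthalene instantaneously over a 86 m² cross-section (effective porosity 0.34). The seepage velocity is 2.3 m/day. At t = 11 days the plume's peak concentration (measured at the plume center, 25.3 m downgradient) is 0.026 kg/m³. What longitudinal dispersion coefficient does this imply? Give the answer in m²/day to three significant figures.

At the plume center C_max = M/(n_e·A·√(4πDt)), so D = M²/(4πt·(n_e·A·C_max)²).
n_e·A·C_max = 0.34 × 86 × 0.026 = 0.7602 kg/m.
D = 2.5²/(4π × 11 × 0.7602²) = 0.0782 m²/day.

0.0782 m²/day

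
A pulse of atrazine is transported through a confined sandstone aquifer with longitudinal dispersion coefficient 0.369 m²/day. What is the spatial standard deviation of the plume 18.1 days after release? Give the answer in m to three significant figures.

Dispersive spreading gives a Gaussian with σ² = 2Dt; advection only shifts the center.
σ = √(2 × 0.369 × 18.1) = 3.65 m.

3.65 m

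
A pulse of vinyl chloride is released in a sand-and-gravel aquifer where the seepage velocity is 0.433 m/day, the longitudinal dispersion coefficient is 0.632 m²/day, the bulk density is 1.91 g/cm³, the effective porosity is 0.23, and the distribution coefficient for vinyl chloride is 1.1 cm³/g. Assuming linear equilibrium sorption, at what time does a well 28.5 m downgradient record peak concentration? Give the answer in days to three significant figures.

Retardation factor R = 1 + ρ_b·K_d/n = 1 + 1.91 × 1.1/0.23 = 10.13.
Sorption retards both mechanisms: v_R = v/R = 0.04274 m/day, D_R = D/R = 0.06239 m²/day.
Peak time from v_R²t² + 2D_R t − x² = 0: t = (√(D_R² + v_R²x²) − D_R)/v_R².
√(D_R² + v_R²x²) = √(0.06239² + 0.04274² × 28.5²) = 1.220; v_R² = 0.001827.
t = (1.220 − 0.06239)/0.001827 = 634 days.

634 days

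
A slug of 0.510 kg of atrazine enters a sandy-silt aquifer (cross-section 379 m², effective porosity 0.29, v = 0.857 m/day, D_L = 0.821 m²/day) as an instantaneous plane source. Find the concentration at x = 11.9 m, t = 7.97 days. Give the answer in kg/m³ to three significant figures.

For an instantaneous plane source, C(x,t) = M/(n_e·A·√(4πDt)) · exp(−(x−vt)²/(4Dt)), with n_e·A the pore (flow) area.
Plume center vt = 0.857 × 7.97 = 6.83029 m, so the well at 11.9 m is 5.06971 m downgradient of the peak.
√(4πDt) = 9.068 m, giving peak height M/(n_e·A·√(4πDt)) = 0.510/(0.29 × 379 × 9.068) = 0.0005117 kg/m³.
(x−vt)²/(4Dt) = (5.06971)²/(4 × 0.821 × 7.97) = 0.9820; exp(−0.9820) = 0.3746.
C = 0.0005117 × 0.3746 = 0.000192 kg/m³.

0.000192 kg/m³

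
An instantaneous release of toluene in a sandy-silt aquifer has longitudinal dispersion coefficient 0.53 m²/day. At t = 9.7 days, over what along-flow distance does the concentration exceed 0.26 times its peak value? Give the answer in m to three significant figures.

10.5 m

The plume is Gaussian with σ = √(2Dt) = √(2 × 0.53 × 9.7) = 3.207 m.
C/C_peak = exp(−Δx²/(2σ²)) = 0.26 ⇒ Δx = σ·√(−2 ln 0.26) = 3.207 × 1.641 = 5.263 m.
Width = 2Δx = 10.5 m.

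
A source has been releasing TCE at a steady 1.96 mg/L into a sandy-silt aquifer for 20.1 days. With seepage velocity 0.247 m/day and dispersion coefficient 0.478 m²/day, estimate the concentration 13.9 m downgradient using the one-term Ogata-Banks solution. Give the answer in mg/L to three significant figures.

0.0407 mg/L

For a continuous step input, C/C₀ ≈ ½·erfc((x−vt)/(2√(Dt))).
vt = 0.247 × 20.1 = 4.9647 m and 2√(Dt) = 2√(0.478 × 20.1) = 6.199 m.
Argument (x−vt)/(2√(Dt)) = (13.9 − 4.9647)/6.199 = 1.441; ½·erfc(1.441) = 0.02078.
C = 1.96 × 0.02078 = 0.0407 mg/L.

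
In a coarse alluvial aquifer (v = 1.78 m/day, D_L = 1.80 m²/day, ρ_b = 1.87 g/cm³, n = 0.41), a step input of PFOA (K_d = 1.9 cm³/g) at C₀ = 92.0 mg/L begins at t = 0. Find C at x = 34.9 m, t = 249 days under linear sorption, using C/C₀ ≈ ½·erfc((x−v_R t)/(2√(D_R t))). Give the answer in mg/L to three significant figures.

80.3 mg/L

Retardation factor R = 1 + ρ_b·K_d/n = 1 + 1.87 × 1.9/0.41 = 9.666.
Sorption retards both mechanisms: v_R = v/R = 0.1842 m/day, D_R = D/R = 0.1862 m²/day.
v_R·t = 0.1842 × 249 = 45.8658 m; 2√(D_R t) = 13.62 m; argument = (34.9 − 45.8658)/13.62 = -0.8051.
C = C₀ × ½·erfc(-0.8051) = 92.0 × 0.8726 = 80.3 mg/L.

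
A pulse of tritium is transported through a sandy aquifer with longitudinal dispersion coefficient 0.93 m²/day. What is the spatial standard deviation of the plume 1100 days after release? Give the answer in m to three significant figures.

Dispersive spreading gives a Gaussian with σ² = 2Dt; advection only shifts the center.
σ = √(2 × 0.93 × 1100) = 45.2 m.

45.2 m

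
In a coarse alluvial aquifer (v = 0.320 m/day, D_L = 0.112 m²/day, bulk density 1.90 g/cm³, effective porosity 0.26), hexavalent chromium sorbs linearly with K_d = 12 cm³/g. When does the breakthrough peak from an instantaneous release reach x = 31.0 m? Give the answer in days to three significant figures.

Retardation factor R = 1 + ρ_b·K_d/n = 1 + 1.90 × 12/0.26 = 88.69.
Sorption retards both mechanisms: v_R = v/R = 0.003608 m/day, D_R = D/R = 0.001263 m²/day.
Peak time from v_R²t² + 2D_R t − x² = 0: t = (√(D_R² + v_R²x²) − D_R)/v_R².
√(D_R² + v_R²x²) = √(0.001263² + 0.003608² × 31.0²) = 0.1119; v_R² = 1.302e-05.
t = (0.1119 − 0.001263)/1.302e-05 = 8500 days.

8500 days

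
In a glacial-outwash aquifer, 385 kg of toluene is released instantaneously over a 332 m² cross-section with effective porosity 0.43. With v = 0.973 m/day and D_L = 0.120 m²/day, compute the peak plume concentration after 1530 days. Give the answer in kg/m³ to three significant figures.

The peak of an instantaneous 1D plume sits at x = vt; there the Gaussian factor is 1 and C_max = M/(n_e·A·√(4πDt)), where n_e·A is the pore area the mass is dissolved in.
√(4πDt) = √(4π × 0.120 × 1530) = 48.03 m, so C_max = 385/(0.43 × 332 × 48.03) = 0.0561 kg/m³.

0.0561 kg/m³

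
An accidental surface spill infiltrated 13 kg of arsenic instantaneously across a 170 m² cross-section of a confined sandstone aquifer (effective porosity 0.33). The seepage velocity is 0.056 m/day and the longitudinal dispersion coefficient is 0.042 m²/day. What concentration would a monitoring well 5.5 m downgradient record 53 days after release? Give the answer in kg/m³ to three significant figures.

For an instantaneous plane source, C(x,t) = M/(n_e·A·√(4πDt)) · exp(−(x−vt)²/(4Dt)), with n_e·A the pore (flow) area.
Plume center vt = 0.056 × 53 = 2.968 m, so the well at 5.5 m is 2.532 m downgradient of the peak.
√(4πDt) = 5.289 m, giving peak height M/(n_e·A·√(4πDt)) = 13/(0.33 × 170 × 5.289) = 0.04381 kg/m³.
(x−vt)²/(4Dt) = (2.532)²/(4 × 0.042 × 53) = 0.7200; exp(−0.7200) = 0.4868.
C = 0.04381 × 0.4868 = 0.0213 kg/m³.

0.0213 kg/m³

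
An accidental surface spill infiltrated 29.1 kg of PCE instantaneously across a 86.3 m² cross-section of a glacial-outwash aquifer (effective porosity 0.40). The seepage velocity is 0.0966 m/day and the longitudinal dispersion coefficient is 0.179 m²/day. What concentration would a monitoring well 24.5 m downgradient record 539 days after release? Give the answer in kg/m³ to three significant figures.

For an instantaneous plane source, C(x,t) = M/(n_e·A·√(4πDt)) · exp(−(x−vt)²/(4Dt)), with n_e·A the pore (flow) area.
Plume center vt = 0.0966 × 539 = 52.0674 m, so the well at 24.5 m is 27.5674 m upgradient of the peak.
√(4πDt) = 34.82 m, giving peak height M/(n_e·A·√(4πDt)) = 29.1/(0.40 × 86.3 × 34.82) = 0.02421 kg/m³.
(x−vt)²/(4Dt) = (-27.5674)²/(4 × 0.179 × 539) = 1.969; exp(−1.969) = 0.1396.
C = 0.02421 × 0.1396 = 0.00338 kg/m³.

0.00338 kg/m³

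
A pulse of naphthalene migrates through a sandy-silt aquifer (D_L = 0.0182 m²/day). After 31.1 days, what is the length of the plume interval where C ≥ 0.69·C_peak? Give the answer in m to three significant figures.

1.83 m

The plume is Gaussian with σ = √(2Dt) = √(2 × 0.0182 × 31.1) = 1.064 m.
C/C_peak = exp(−Δx²/(2σ²)) = 0.69 ⇒ Δx = σ·√(−2 ln 0.69) = 1.064 × 0.8615 = 0.9166 m.
Width = 2Δx = 1.83 m.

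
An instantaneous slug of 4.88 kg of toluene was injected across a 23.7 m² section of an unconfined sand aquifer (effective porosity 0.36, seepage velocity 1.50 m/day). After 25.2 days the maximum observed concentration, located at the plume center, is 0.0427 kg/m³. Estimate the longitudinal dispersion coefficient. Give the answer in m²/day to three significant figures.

0.567 m²/day

At the plume center C_max = M/(n_e·A·√(4πDt)), so D = M²/(4πt·(n_e·A·C_max)²).
n_e·A·C_max = 0.36 × 23.7 × 0.0427 = 0.3643 kg/m.
D = 4.88²/(4π × 25.2 × 0.3643²) = 0.567 m²/day.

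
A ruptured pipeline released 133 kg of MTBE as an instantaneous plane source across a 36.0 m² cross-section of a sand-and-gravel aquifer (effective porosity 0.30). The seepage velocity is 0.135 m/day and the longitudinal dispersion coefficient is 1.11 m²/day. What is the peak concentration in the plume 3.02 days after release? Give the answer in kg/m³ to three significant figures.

1.90 kg/m³

The peak of an instantaneous 1D plume sits at x = vt; there the Gaussian factor is 1 and C_max = M/(n_e·A·√(4πDt)), where n_e·A is the pore area the mass is dissolved in.
√(4πDt) = √(4π × 1.11 × 3.02) = 6.490 m, so C_max = 133/(0.30 × 36.0 × 6.490) = 1.90 kg/m³.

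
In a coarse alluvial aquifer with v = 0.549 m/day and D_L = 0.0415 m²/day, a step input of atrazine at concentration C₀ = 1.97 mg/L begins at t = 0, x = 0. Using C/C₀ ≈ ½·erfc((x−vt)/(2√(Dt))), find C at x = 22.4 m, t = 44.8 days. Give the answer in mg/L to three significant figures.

For a continuous step input, C/C₀ ≈ ½·erfc((x−vt)/(2√(Dt))).
vt = 0.549 × 44.8 = 24.5952 m and 2√(Dt) = 2√(0.0415 × 44.8) = 2.727 m.
Argument (x−vt)/(2√(Dt)) = (22.4 − 24.5952)/2.727 = -0.8050; ½·erfc(-0.8050) = 0.8725.
C = 1.97 × 0.8725 = 1.72 mg/L.

1.72 mg/L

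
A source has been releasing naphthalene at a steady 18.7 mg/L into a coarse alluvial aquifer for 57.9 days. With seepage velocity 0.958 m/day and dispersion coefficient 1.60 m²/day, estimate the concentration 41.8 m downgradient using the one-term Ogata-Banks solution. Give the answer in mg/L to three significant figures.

For a continuous step input, C/C₀ ≈ ½·erfc((x−vt)/(2√(Dt))).
vt = 0.958 × 57.9 = 55.4682 m and 2√(Dt) = 2√(1.60 × 57.9) = 19.25 m.
Argument (x−vt)/(2√(Dt)) = (41.8 − 55.4682)/19.25 = -0.7100; ½·erfc(-0.7100) = 0.8423.
C = 18.7 × 0.8423 = 15.8 mg/L.

15.8 mg/L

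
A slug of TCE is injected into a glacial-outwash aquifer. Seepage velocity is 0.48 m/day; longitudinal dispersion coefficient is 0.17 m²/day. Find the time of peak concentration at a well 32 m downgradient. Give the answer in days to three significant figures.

65.9 days

For the 1D instantaneous-source solution, setting ∂C/∂t = 0 at fixed x gives v²t² + 2Dt − x² = 0, so t = (√(D² + v²x²) − D)/v².
√(D² + v²x²) = √(0.17² + 0.48² × 32²) = 15.36; v² = 0.2304.
t = (15.36 − 0.17)/0.2304 = 65.9 days (vs. the pure-advection estimate x/v = 66.7 d).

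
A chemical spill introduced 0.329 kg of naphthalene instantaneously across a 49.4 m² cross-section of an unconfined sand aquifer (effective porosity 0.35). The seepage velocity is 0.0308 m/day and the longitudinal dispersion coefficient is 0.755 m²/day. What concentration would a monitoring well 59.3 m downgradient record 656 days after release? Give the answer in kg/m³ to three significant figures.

For an instantaneous plane source, C(x,t) = M/(n_e·A·√(4πDt)) · exp(−(x−vt)²/(4Dt)), with n_e·A the pore (flow) area.
Plume center vt = 0.0308 × 656 = 20.2048 m, so the well at 59.3 m is 39.0952 m downgradient of the peak.
√(4πDt) = 78.89 m, giving peak height M/(n_e·A·√(4πDt)) = 0.329/(0.35 × 49.4 × 78.89) = 0.0002412 kg/m³.
(x−vt)²/(4Dt) = (39.0952)²/(4 × 0.755 × 656) = 0.7715; exp(−0.7715) = 0.4623.
C = 0.0002412 × 0.4623 = 0.000112 kg/m³.

0.000112 kg/m³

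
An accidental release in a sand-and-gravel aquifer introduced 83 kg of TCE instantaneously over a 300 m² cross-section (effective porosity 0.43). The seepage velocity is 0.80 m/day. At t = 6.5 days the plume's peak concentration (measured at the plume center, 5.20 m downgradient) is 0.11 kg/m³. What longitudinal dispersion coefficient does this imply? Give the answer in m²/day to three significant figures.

At the plume center C_max = M/(n_e·A·√(4πDt)), so D = M²/(4πt·(n_e·A·C_max)²).
n_e·A·C_max = 0.43 × 300 × 0.11 = 14.19 kg/m.
D = 83²/(4π × 6.5 × 14.19²) = 0.419 m²/day.

0.419 m²/day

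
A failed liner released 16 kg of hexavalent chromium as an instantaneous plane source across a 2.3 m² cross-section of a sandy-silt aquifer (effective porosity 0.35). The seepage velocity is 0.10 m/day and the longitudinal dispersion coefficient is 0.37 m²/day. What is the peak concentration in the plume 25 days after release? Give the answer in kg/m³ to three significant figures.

The peak of an instantaneous 1D plume sits at x = vt; there the Gaussian factor is 1 and C_max = M/(n_e·A·√(4πDt)), where n_e·A is the pore area the mass is dissolved in.
√(4πDt) = √(4π × 0.37 × 25) = 10.78 m, so C_max = 16/(0.35 × 2.3 × 10.78) = 1.84 kg/m³.

1.84 kg/m³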